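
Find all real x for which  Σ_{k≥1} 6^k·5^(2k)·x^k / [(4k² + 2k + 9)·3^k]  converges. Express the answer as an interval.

[-1/50, 1/50]

Ratio test: |a_{k+1}/a_k| = [(4k² + 2k + 9)/(4(k+1)² + 2(k+1) + 9)] · 6·25/3 → 50 as k → ∞.
The series converges when 50 · |x| < 1, giving R = 1/50.
At x = 1/50: the series is dominated by a constant times Σ 1/k², which converges (p = 2 > 1).
Check x = -1/50: the series is dominated by a constant times Σ 1/k², which converges (p = 2 > 1).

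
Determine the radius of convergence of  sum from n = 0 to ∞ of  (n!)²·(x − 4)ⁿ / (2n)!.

Apply the ratio test: |a_{n+1}| / |a_n| = (n+1)²/[(2n+1)·(2n+2)], which tends to 1/4 as n → ∞.
Hence the series converges for |x − 4| < 1/(1/4) = 4, so the radius of convergence is 4.

R = 4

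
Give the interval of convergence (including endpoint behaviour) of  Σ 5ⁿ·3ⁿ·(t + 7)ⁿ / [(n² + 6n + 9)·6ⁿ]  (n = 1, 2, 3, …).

[-37/5, -33/5]

The ratio of consecutive coefficients is [(n² + 6n + 9)/((n+1)² + 6(n+1) + 9)] · 5·3/6 → 5/2.
Thus R = 1/(5/2) = 2/5.
When t = -33/5, the series is dominated by a constant times Σ 1/n², which converges (p = 2 > 1).
Endpoint t = -37/5: the series is dominated by a constant times Σ 1/n², which converges (p = 2 > 1).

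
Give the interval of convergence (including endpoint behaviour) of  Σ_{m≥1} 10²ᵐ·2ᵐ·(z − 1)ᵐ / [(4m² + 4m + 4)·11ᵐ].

[189/200, 211/200]

By the ratio test, |a_{m+1}/a_m| = [(4m² + 4m + 4)/(4(m+1)² + 4(m+1) + 4)] · 100·2/11 → 200/11.
Hence the series converges for |z − 1| < 1/(200/11) = 11/200, so the radius of convergence is 11/200.
Endpoint z = 211/200: the terms are on the order of 1/m², so the series converges absolutely by comparison with the p-series (p = 2 > 1).
Check z = 189/200: absolute convergence follows by limit comparison with Σ 1/m².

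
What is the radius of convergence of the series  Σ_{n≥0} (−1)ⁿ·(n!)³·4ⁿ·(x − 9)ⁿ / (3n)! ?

The ratio of consecutive coefficients is (n+1)³/[(3n+1)·(3n+2)·(3n+3)] · 4 → 4/27.
Thus R = 1/(4/27) = 27/4.

R = 27/4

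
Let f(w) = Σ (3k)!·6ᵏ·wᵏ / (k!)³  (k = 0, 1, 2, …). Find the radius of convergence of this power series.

The ratio of consecutive coefficients is (3k+1)·(3k+2)·(3k+3)/(k+1)³ · 6 → 162.
Thus R = 1/(162) = 1/162.

R = 1/162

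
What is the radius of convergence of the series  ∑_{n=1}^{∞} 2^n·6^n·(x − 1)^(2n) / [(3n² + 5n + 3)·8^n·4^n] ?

R = 2√6/3

By the ratio test, |a_{n+1}/a_n| = [(3n² + 5n + 3)/(3(n+1)² + 5(n+1) + 3)] · 2·6/(8·4) → 3/8.
Since the exponent of (x − 1) increases by 2 each term, convergence requires |x − 1|² < 8/3, hence R = 2√6/3.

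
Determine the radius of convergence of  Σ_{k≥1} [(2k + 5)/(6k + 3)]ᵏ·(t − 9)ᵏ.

Applying the root test, |a_k|^(1/k) = (2k + 5)/(6k + 3) → 1/3.
The series converges when 1/3 · |t − 9| < 1, giving R = 3.

R = 3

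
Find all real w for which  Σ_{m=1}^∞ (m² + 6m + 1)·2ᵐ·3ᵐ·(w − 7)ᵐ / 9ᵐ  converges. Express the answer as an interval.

Apply the ratio test: |a_{m+1}| / |a_m| = [((m+1)² + 6(m+1) + 1)/(m² + 6m + 1)] · 2·3/9, which tends to 2/3 as m → ∞.
Hence the series converges for |w − 7| < 1/(2/3) = 3/2, so the radius of convergence is 3/2.
Endpoint w = 17/2: the terms have absolute value of order m², which does not tend to 0, so the series diverges by the divergence test.
At w = 11/2: the terms do not tend to 0, so the series diverges.

(11/2, 17/2)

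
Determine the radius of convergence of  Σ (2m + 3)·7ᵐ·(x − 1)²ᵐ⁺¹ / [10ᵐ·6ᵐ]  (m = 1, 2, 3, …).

R = 2√105/7

By the ratio test, |a_{m+1}/a_m| = [(2(m+1) + 3)/(2m + 3)] · 7/(10·6) → 7/60.
Writing y = (x − 1)², the series in y has radius 60/7, so |x − 1| < √(60/7) and R = 2√105/7.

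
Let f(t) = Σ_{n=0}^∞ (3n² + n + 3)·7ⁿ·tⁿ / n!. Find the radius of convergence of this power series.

R = ∞

Apply the ratio test: |a_{n+1}| / |a_n| = (3(n+1)² + (n+1) + 3)/(3n² + n + 3) · 7 · 1/(n+1), which tends to 0 as n → ∞.
The ratio tends to 0 regardless of t, hence R = ∞.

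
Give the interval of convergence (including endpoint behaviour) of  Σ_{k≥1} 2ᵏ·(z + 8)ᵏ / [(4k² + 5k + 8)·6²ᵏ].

[-26, 10]

Apply the ratio test: |a_{k+1}| / |a_k| = [(4k² + 5k + 8)/(4(k+1)² + 5(k+1) + 8)] · 2/36, which tends to 1/18 as k → ∞.
Thus R = 1/(1/18) = 18.
When z = 10, the terms are on the order of 1/k², so the series converges absolutely by comparison with the p-series (p = 2 > 1).
At z = -26: the terms are on the order of 1/k², so the series converges absolutely by comparison with the p-series (p = 2 > 1).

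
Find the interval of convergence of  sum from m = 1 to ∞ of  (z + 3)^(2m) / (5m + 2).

By the ratio test, |a_{m+1}/a_m| = (5m + 2)/(5(m+1) + 2) → 1.
Writing y = (z + 3)², the series in y has radius 1, so |z + 3| < √(1) = 1 and R = 1.
When z = -2, comparison with the harmonic series Σ 1/m shows the series diverges.
Check z = -4: the terms are asymptotic to a nonzero constant times 1/m, so the series diverges by limit comparison with Σ 1/m.

(-4, -2)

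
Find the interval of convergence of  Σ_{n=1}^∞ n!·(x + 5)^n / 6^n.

The ratio of consecutive coefficients is (n+1) · 1/6 → ∞.
The terms grow without bound for any (x + 5) ≠ 0, so R = 0 (convergence only at x = -5).

{-5}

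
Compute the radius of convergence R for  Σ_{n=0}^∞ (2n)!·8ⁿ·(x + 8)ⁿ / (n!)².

R = 1/32

Apply the ratio test: |a_{n+1}| / |a_n| = (2n+1)·(2n+2)/(n+1)² · 8, which tends to 32 as n → ∞.
Thus R = 1/(32) = 1/32.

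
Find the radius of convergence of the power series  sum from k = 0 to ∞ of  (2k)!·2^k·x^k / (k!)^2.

R = 1/8

The ratio of consecutive coefficients is (2k+1)·(2k+2)/(k+1)² · 2 → 8.
Thus R = 1/(8) = 1/8.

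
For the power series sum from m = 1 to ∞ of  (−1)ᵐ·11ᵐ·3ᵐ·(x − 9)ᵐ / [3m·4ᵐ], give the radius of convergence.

R = 4/33

By the ratio test, |a_{m+1}/a_m| = [3m/3(m+1)] · 11·3/4 → 33/4.
Thus R = 1/(33/4) = 4/33.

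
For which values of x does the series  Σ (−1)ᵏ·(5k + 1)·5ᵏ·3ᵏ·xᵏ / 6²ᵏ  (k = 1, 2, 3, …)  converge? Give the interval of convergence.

Ratio test: |a_{k+1}/a_k| = [(5(k+1) + 1)/(5k + 1)] · 5·3/36 → 5/12 as k → ∞.
Hence the series converges for |x| < 1/(5/12) = 12/5, so the radius of convergence is 12/5.
At x = 12/5: the terms have absolute value of order k, which does not tend to 0, so the series diverges by the divergence test.
Endpoint x = -12/5: the terms do not tend to 0, so the series diverges.

(-12/5, 12/5)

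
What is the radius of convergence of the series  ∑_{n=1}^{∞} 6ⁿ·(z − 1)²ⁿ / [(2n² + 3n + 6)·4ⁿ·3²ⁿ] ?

R = √6

Ratio test: |a_{n+1}/a_n| = [(2n² + 3n + 6)/(2(n+1)² + 3(n+1) + 6)] · 6/(4·9) → 1/6 as n → ∞.
Successive powers of (z − 1) differ by 2, so the series converges when |z − 1|² · 1/6 < 1, i.e. |z − 1| < √(6). So R = √6.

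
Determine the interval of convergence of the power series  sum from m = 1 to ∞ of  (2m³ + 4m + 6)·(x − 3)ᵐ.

(2, 4)

Ratio test: |a_{m+1}/a_m| = (2(m+1)³ + 4(m+1) + 6)/(2m³ + 4m + 6) → 1 as m → ∞.
Hence R = 1.
Endpoint x = 4: the m-th term does not approach 0; divergence by the term test.
At x = 2: the terms do not tend to 0, so the series diverges.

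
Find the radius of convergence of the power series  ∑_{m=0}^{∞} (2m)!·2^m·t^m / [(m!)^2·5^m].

Apply the ratio test: |a_{m+1}| / |a_m| = (2m+1)·(2m+2)/(m+1)² · 2/5, which tends to 8/5 as m → ∞.
Hence the series converges for |t| < 1/(8/5) = 5/8, so the radius of convergence is 5/8.

R = 5/8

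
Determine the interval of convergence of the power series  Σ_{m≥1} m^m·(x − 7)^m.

{7}

By the Cauchy root test, |a_m|^(1/m) = m → ∞.
Since the m-th root of |a_m| is unbounded, the series converges only at x = 7; R = 0.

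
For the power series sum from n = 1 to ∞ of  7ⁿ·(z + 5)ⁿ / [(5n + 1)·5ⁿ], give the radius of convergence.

Ratio test: |a_{n+1}/a_n| = [(5n + 1)/(5(n+1) + 1)] · 7/5 → 7/5 as n → ∞.
Hence the series converges for |z + 5| < 1/(7/5) = 5/7, so the radius of convergence is 5/7.

R = 5/7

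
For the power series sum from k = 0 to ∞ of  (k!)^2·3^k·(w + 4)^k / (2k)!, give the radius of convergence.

By the ratio test, |a_{k+1}/a_k| = (k+1)²/[(2k+1)·(2k+2)] · 3 → 3/4.
Convergence for |w + 4| · 3/4 < 1, i.e. |w + 4| < 4/3. So R = 4/3.

R = 4/3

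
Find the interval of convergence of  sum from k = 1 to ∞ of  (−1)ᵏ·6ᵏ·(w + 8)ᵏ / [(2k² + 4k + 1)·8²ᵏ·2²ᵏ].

[-152/3, 104/3]

By the ratio test, |a_{k+1}/a_k| = [(2k² + 4k + 1)/(2(k+1)² + 4(k+1) + 1)] · 6/(64·4) → 3/128.
The series converges when 3/128 · |w + 8| < 1, giving R = 128/3.
When w = 104/3, absolute convergence follows by limit comparison with Σ 1/k².
Check w = -152/3: the terms are on the order of 1/k², so the series converges absolutely by comparison with the p-series (p = 2 > 1).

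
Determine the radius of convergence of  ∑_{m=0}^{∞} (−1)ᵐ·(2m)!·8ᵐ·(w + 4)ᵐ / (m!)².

R = 1/32

Ratio test: |a_{m+1}/a_m| = (2m+1)·(2m+2)/(m+1)² · 8 → 32 as m → ∞.
Hence the series converges for |w + 4| < 1/(32) = 1/32, so the radius of convergence is 1/32.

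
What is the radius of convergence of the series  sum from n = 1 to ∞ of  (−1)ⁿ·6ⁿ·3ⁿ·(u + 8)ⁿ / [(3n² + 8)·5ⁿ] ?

R = 5/18

By the ratio test, |a_{n+1}/a_n| = [(3n² + 8)/(3(n+1)² + 8)] · 6·3/5 → 18/5.
Thus R = 1/(18/5) = 5/18.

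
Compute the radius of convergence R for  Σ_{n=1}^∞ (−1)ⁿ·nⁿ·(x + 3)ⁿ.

Root test: |a_n|^(1/n) = n → ∞.
Since the n-th root of |a_n| is unbounded, the series converges only at x = -3; R = 0.

R = 0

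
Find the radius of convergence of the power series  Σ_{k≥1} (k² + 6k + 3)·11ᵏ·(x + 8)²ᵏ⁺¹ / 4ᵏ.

R = 2√11/11

Apply the ratio test: |a_{k+1}| / |a_k| = [((k+1)² + 6(k+1) + 3)/(k² + 6k + 3)] · 11/4, which tends to 11/4 as k → ∞.
Successive powers of (x + 8) differ by 2, so the series converges when |x + 8|² · 11/4 < 1, i.e. |x + 8| < √(4/11). So R = 2√11/11.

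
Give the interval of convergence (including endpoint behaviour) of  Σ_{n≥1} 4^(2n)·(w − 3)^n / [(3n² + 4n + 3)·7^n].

Ratio test: |a_{n+1}/a_n| = [(3n² + 4n + 3)/(3(n+1)² + 4(n+1) + 3)] · 16/7 → 16/7 as n → ∞.
Thus R = 1/(16/7) = 7/16.
At w = 55/16: absolute convergence follows by limit comparison with Σ 1/n².
Check w = 41/16: the terms are on the order of 1/n², so the series converges absolutely by comparison with the p-series (p = 2 > 1).

[41/16, 55/16]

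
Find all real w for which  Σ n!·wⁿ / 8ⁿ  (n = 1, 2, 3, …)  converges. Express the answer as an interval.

The ratio of consecutive coefficients is (n+1) · 1/8 → ∞.
The terms grow without bound for any w ≠ 0, so R = 0 (convergence only at w = 0).

{0}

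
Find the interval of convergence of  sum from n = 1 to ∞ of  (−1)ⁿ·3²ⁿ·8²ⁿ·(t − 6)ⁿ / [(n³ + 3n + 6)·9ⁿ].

Apply the ratio test: |a_{n+1}| / |a_n| = [(n³ + 3n + 6)/((n+1)³ + 3(n+1) + 6)] · 9·64/9, which tends to 64 as n → ∞.
Convergence for |t − 6| · 64 < 1, i.e. |t − 6| < 1/64. So R = 1/64.
At t = 385/64: absolute convergence follows by limit comparison with Σ 1/n³.
When t = 383/64, absolute convergence follows by limit comparison with Σ 1/n³.

[383/64, 385/64]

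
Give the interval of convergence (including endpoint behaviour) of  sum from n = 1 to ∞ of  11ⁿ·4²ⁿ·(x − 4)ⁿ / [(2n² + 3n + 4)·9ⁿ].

[695/176, 713/176]

Ratio test: |a_{n+1}/a_n| = [(2n² + 3n + 4)/(2(n+1)² + 3(n+1) + 4)] · 11·16/9 → 176/9 as n → ∞.
Hence the series converges for |x − 4| < 1/(176/9) = 9/176, so the radius of convergence is 9/176.
When x = 713/176, the terms are on the order of 1/n², so the series converges absolutely by comparison with the p-series (p = 2 > 1).
Endpoint x = 695/176: the terms are on the order of 1/n², so the series converges absolutely by comparison with the p-series (p = 2 > 1).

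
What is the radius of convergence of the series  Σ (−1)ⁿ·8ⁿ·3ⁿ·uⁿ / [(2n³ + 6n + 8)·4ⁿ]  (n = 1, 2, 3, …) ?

R = 1/6

Apply the ratio test: |a_{n+1}| / |a_n| = [(2n³ + 6n + 8)/(2(n+1)³ + 6(n+1) + 8)] · 8·3/4, which tends to 6 as n → ∞.
Hence the series converges for |u| < 1/(6) = 1/6, so the radius of convergence is 1/6.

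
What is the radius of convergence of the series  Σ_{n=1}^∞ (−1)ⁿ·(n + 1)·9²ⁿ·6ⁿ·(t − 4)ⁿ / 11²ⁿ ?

R = 121/486

The ratio of consecutive coefficients is [((n+1) + 1)/(n + 1)] · 81·6/121 → 486/121.
Hence the series converges for |t − 4| < 1/(486/121) = 121/486, so the radius of convergence is 121/486.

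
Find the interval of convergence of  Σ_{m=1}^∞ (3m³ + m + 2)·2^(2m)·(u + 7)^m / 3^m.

Ratio test: |a_{m+1}/a_m| = [(3(m+1)³ + (m+1) + 2)/(3m³ + m + 2)] · 4/3 → 4/3 as m → ∞.
Convergence for |u + 7| · 4/3 < 1, i.e. |u + 7| < 3/4. So R = 3/4.
At u = -25/4: the m-th term does not approach 0; divergence by the term test.
Check u = -31/4: the terms have absolute value of order m³, which does not tend to 0, so the series diverges by the divergence test.

(-31/4, -25/4)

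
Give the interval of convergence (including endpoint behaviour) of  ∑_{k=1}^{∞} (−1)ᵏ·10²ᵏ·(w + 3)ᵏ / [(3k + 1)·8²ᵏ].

(-91/25, -59/25]

Apply the ratio test: |a_{k+1}| / |a_k| = [(3k + 1)/(3(k+1) + 1)] · 100/64, which tends to 25/16 as k → ∞.
Convergence for |w + 3| · 25/16 < 1, i.e. |w + 3| < 16/25. So R = 16/25.
At w = -59/25: the terms alternate in sign and decrease monotonically to 0 in absolute value (size ~ c/k), so the alternating series test gives convergence.
Check w = -91/25: comparison with the harmonic series Σ 1/k shows the series diverges.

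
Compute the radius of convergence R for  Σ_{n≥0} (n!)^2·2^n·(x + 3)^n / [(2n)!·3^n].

Ratio test: |a_{n+1}/a_n| = (n+1)²/[(2n+1)·(2n+2)] · 2/3 → 1/6 as n → ∞.
The series converges when 1/6 · |x + 3| < 1, giving R = 6.

R = 6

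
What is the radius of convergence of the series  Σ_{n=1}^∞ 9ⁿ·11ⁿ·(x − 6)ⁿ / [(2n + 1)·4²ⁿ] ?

The ratio of consecutive coefficients is [(2n + 1)/(2(n+1) + 1)] · 9·11/16 → 99/16.
Thus R = 1/(99/16) = 16/99.

R = 16/99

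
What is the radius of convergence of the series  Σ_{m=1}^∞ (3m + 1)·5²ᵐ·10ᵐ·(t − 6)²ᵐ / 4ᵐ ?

Apply the ratio test: |a_{m+1}| / |a_m| = [(3(m+1) + 1)/(3m + 1)] · 25·10/4, which tends to 125/2 as m → ∞.
Writing y = (t − 6)², the series in y has radius 2/125, so |t − 6| < √(2/125) and R = √10/25.

R = √10/25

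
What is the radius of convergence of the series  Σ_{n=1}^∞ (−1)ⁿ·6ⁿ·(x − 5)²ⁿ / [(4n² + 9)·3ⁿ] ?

By the ratio test, |a_{n+1}/a_n| = [(4n² + 9)/(4(n+1)² + 9)] · 6/3 → 2.
Successive powers of (x − 5) differ by 2, so the series converges when |x − 5|² · 2 < 1, i.e. |x − 5| < √(1/2). So R = √2/2.

R = √2/2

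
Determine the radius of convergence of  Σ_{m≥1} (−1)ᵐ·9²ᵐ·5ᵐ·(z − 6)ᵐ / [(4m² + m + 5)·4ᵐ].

R = 4/405

Ratio test: |a_{m+1}/a_m| = [(4m² + m + 5)/(4(m+1)² + (m+1) + 5)] · 81·5/4 → 405/4 as m → ∞.
The series converges when 405/4 · |z − 6| < 1, giving R = 4/405.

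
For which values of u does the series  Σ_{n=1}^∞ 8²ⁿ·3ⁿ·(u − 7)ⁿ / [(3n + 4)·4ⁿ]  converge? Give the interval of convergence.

Apply the ratio test: |a_{n+1}| / |a_n| = [(3n + 4)/(3(n+1) + 4)] · 64·3/4, which tends to 48 as n → ∞.
Thus R = 1/(48) = 1/48.
At u = 337/48: comparison with the harmonic series Σ 1/n shows the series diverges.
At u = 335/48: convergence follows from the alternating series test (terms decrease monotonically to 0).

[335/48, 337/48)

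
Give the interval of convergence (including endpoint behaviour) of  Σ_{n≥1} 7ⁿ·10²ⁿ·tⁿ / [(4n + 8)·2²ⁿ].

[-1/175, 1/175)

The ratio of consecutive coefficients is [(4n + 8)/(4(n+1) + 8)] · 7·100/4 → 175.
The series converges when 175 · |t| < 1, giving R = 1/175.
When t = 1/175, the terms are asymptotic to a nonzero constant times 1/n, so the series diverges by limit comparison with Σ 1/n.
When t = -1/175, an alternating series whose terms decrease to 0 in absolute value, so it converges by the Leibniz criterion.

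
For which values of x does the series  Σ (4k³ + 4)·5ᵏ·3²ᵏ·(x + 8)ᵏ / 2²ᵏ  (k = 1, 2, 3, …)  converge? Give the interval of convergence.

(-364/45, -356/45)

By the ratio test, |a_{k+1}/a_k| = [(4(k+1)³ + 4)/(4k³ + 4)] · 5·9/4 → 45/4.
Hence the series converges for |x + 8| < 1/(45/4) = 4/45, so the radius of convergence is 4/45.
Endpoint x = -356/45: the terms have absolute value of order k³, which does not tend to 0, so the series diverges by the divergence test.
Endpoint x = -364/45: the terms do not tend to 0, so the series diverges.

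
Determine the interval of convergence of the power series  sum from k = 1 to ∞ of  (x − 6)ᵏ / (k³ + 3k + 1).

[5, 7]

The ratio of consecutive coefficients is (k³ + 3k + 1)/((k+1)³ + 3(k+1) + 1) → 1.
Hence R = 1.
Endpoint x = 7: the terms are on the order of 1/k³, so the series converges absolutely by comparison with the p-series (p = 3 > 1).
Endpoint x = 5: absolute convergence follows by limit comparison with Σ 1/k³.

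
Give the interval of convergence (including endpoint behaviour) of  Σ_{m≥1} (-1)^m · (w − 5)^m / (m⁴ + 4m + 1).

[4, 6]

The ratio of consecutive coefficients is (m⁴ + 4m + 1)/((m+1)⁴ + 4(m+1) + 1) → 1.
Convergence for |w − 5| < 1, so R = 1.
When w = 6, absolute convergence follows by limit comparison with Σ 1/m⁴.
At w = 4: absolute convergence follows by limit comparison with Σ 1/m⁴.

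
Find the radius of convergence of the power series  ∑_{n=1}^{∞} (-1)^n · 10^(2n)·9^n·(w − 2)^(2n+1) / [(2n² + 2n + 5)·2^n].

R = √2/30

Apply the ratio test: |a_{n+1}| / |a_n| = [(2n² + 2n + 5)/(2(n+1)² + 2(n+1) + 5)] · 100·9/2, which tends to 450 as n → ∞.
Since the exponent of (w − 2) increases by 2 each term, convergence requires |w − 2|² < 1/450, hence R = √2/30.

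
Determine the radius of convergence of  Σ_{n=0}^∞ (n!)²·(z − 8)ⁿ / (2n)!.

R = 4

Ratio test: |a_{n+1}/a_n| = (n+1)²/[(2n+1)·(2n+2)] → 1/4 as n → ∞.
Convergence for |z − 8| · 1/4 < 1, i.e. |z − 8| < 4. So R = 4.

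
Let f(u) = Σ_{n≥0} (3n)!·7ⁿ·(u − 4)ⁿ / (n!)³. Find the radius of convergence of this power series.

Apply the ratio test: |a_{n+1}| / |a_n| = (3n+1)·(3n+2)·(3n+3)/(n+1)³ · 7, which tends to 189 as n → ∞.
The series converges when 189 · |u − 4| < 1, giving R = 1/189.

R = 1/189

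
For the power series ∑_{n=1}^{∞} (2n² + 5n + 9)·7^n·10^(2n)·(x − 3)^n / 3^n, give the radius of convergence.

Ratio test: |a_{n+1}/a_n| = [(2(n+1)² + 5(n+1) + 9)/(2n² + 5n + 9)] · 7·100/3 → 700/3 as n → ∞.
Convergence for |x − 3| · 700/3 < 1, i.e. |x − 3| < 3/700. So R = 3/700.

R = 3/700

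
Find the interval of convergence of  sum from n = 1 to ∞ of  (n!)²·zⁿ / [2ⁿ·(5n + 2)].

{0}

Apply the ratio test: |a_{n+1}| / |a_n| = (n+1)² · 1/2 · (5n + 2)/(5(n+1) + 2), which tends to ∞ as n → ∞.
The ratio grows without bound, so the series diverges whenever z ≠ 0; it converges only at z = 0. R = 0.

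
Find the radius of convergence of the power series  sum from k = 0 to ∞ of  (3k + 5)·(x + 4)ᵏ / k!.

The ratio of consecutive coefficients is (3(k+1) + 5)/(3k + 5) · 1/(k+1) → 0.
The limit is 0, so the series converges for all x; R = ∞.

R = ∞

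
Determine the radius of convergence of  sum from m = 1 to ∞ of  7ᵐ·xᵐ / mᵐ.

R = ∞

Applying the root test, |a_m|^(1/m) = 7/m → 0.
Since the m-th root of |a_m| tends to 0, the series converges for all real x; R = ∞.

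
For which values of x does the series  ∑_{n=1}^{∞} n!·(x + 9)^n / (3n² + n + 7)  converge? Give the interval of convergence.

{-9}

By the ratio test, |a_{n+1}/a_n| = (n+1) · (3n² + n + 7)/(3(n+1)² + (n+1) + 7) → ∞.
The ratio grows without bound, so the series diverges whenever (x + 9) ≠ 0; it converges only at x = -9. R = 0.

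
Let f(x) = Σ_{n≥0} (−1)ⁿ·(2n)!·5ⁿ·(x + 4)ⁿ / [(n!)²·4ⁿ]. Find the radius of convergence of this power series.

R = 1/5

By the ratio test, |a_{n+1}/a_n| = (2n+1)·(2n+2)/(n+1)² · 5/4 → 5.
Hence the series converges for |x + 4| < 1/(5) = 1/5, so the radius of convergence is 1/5.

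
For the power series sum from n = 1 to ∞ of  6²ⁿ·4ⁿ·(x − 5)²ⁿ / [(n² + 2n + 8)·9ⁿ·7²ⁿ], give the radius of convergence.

Ratio test: |a_{n+1}/a_n| = [(n² + 2n + 8)/((n+1)² + 2(n+1) + 8)] · 36·4/(9·49) → 16/49 as n → ∞.
Successive powers of (x − 5) differ by 2, so the series converges when |x − 5|² · 16/49 < 1, i.e. |x − 5| < √(49/16) = 7/4. So R = 7/4.

R = 7/4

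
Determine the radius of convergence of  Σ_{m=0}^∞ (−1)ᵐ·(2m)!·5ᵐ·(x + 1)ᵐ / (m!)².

R = 1/20

Ratio test: |a_{m+1}/a_m| = (2m+1)·(2m+2)/(m+1)² · 5 → 20 as m → ∞.
The series converges when 20 · |x + 1| < 1, giving R = 1/20.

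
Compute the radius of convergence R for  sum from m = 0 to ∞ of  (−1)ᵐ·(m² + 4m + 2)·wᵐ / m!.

R = ∞

By the ratio test, |a_{m+1}/a_m| = ((m+1)² + 4(m+1) + 2)/(m² + 4m + 2) · 1/(m+1) → 0.
The ratio tends to 0 regardless of w, hence R = ∞.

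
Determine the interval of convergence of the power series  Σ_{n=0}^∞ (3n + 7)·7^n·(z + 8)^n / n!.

(−∞, ∞)

By the ratio test, |a_{n+1}/a_n| = (3(n+1) + 7)/(3n + 7) · 7 · 1/(n+1) → 0.
The ratio tends to 0 regardless of z, hence R = ∞.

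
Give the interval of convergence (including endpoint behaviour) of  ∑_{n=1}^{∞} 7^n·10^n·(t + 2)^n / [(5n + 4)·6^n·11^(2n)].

The ratio of consecutive coefficients is [(5n + 4)/(5(n+1) + 4)] · 7·10/(6·121) → 35/363.
The series converges when 35/363 · |t + 2| < 1, giving R = 363/35.
When t = 293/35, the terms are asymptotic to a nonzero constant times 1/n, so the series diverges by limit comparison with Σ 1/n.
Endpoint t = -433/35: an alternating series whose terms decrease to 0 in absolute value, so it converges by the Leibniz criterion.

[-433/35, 293/35)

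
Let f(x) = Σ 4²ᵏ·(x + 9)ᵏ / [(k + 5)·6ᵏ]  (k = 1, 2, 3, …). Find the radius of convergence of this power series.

By the ratio test, |a_{k+1}/a_k| = [(k + 5)/((k+1) + 5)] · 16/6 → 8/3.
Convergence for |x + 9| · 8/3 < 1, i.e. |x + 9| < 3/8. So R = 3/8.

R = 3/8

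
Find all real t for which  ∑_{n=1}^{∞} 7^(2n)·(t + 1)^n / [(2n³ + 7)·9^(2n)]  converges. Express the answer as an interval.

[-130/49, 32/49]

By the ratio test, |a_{n+1}/a_n| = [(2n³ + 7)/(2(n+1)³ + 7)] · 49/81 → 49/81.
Hence the series converges for |t + 1| < 1/(49/81) = 81/49, so the radius of convergence is 81/49.
At t = 32/49: absolute convergence follows by limit comparison with Σ 1/n³.
Endpoint t = -130/49: absolute convergence follows by limit comparison with Σ 1/n³.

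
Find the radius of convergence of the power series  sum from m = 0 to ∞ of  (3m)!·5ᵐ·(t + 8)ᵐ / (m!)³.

The ratio of consecutive coefficients is (3m+1)·(3m+2)·(3m+3)/(m+1)³ · 5 → 135.
The series converges when 135 · |t + 8| < 1, giving R = 1/135.

R = 1/135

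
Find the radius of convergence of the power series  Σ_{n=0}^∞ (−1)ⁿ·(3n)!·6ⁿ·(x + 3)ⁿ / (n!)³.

Ratio test: |a_{n+1}/a_n| = (3n+1)·(3n+2)·(3n+3)/(n+1)³ · 6 → 162 as n → ∞.
Hence the series converges for |x + 3| < 1/(162) = 1/162, so the radius of convergence is 1/162.

R = 1/162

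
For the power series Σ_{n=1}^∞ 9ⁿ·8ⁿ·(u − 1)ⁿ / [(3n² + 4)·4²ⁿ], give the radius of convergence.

Ratio test: |a_{n+1}/a_n| = [(3n² + 4)/(3(n+1)² + 4)] · 9·8/16 → 9/2 as n → ∞.
Hence the series converges for |u − 1| < 1/(9/2) = 2/9, so the radius of convergence is 2/9.

R = 2/9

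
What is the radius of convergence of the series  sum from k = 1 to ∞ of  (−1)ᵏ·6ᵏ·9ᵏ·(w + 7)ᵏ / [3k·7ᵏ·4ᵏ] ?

Ratio test: |a_{k+1}/a_k| = [3k/3(k+1)] · 6·9/(7·4) → 27/14 as k → ∞.
Thus R = 1/(27/14) = 14/27.

R = 14/27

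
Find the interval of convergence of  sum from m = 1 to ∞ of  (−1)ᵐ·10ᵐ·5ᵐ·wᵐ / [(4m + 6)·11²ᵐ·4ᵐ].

By the ratio test, |a_{m+1}/a_m| = [(4m + 6)/(4(m+1) + 6)] · 10·5/(121·4) → 25/242.
Thus R = 1/(25/242) = 242/25.
At w = 242/25: convergence follows from the alternating series test (terms decrease monotonically to 0).
Endpoint w = -242/25: the terms behave like c/m; limit comparison with the harmonic series gives divergence.

(-242/25, 242/25]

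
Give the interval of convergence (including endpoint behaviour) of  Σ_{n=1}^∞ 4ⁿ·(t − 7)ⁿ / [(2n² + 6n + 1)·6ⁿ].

Apply the ratio test: |a_{n+1}| / |a_n| = [(2n² + 6n + 1)/(2(n+1)² + 6(n+1) + 1)] · 4/6, which tends to 2/3 as n → ∞.
Convergence for |t − 7| · 2/3 < 1, i.e. |t − 7| < 3/2. So R = 3/2.
At t = 17/2: the series is dominated by a constant times Σ 1/n², which converges (p = 2 > 1).
At t = 11/2: the terms are on the order of 1/n², so the series converges absolutely by comparison with the p-series (p = 2 > 1).

[11/2, 17/2]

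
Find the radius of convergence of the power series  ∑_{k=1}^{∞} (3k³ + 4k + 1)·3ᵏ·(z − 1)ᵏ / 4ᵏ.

R = 4/3

Apply the ratio test: |a_{k+1}| / |a_k| = [(3(k+1)³ + 4(k+1) + 1)/(3k³ + 4k + 1)] · 3/4, which tends to 3/4 as k → ∞.
The series converges when 3/4 · |z − 1| < 1, giving R = 4/3.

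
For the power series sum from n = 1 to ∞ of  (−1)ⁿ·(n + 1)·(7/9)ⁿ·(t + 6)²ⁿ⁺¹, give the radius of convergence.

By the ratio test, |a_{n+1}/a_n| = [((n+1) + 1)/(n + 1)] · 7/9 → 7/9.
Since the exponent of (t + 6) increases by 2 each term, convergence requires |t + 6|² < 9/7, hence R = 3√7/7.

R = 3√7/7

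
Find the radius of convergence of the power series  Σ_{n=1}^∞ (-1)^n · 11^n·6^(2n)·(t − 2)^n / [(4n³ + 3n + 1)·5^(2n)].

R = 25/396

By the ratio test, |a_{n+1}/a_n| = [(4n³ + 3n + 1)/(4(n+1)³ + 3(n+1) + 1)] · 11·36/25 → 396/25.
Convergence for |t − 2| · 396/25 < 1, i.e. |t − 2| < 25/396. So R = 25/396.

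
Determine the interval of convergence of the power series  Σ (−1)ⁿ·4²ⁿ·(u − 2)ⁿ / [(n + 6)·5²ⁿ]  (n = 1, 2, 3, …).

(7/16, 57/16]

Ratio test: |a_{n+1}/a_n| = [(n + 6)/((n+1) + 6)] · 16/25 → 16/25 as n → ∞.
Convergence for |u − 2| · 16/25 < 1, i.e. |u − 2| < 25/16. So R = 25/16.
When u = 57/16, an alternating series whose terms decrease to 0 in absolute value, so it converges by the Leibniz criterion.
When u = 7/16, the terms behave like c/n; limit comparison with the harmonic series gives divergence.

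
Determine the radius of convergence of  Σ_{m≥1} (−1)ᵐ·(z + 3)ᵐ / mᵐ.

By the Cauchy root test, |a_m|^(1/m) = 1/m → 0.
Since the m-th root of |a_m| tends to 0, the series converges for all real z; R = ∞.

R = ∞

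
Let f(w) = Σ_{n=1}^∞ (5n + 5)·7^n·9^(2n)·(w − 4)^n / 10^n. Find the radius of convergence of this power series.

By the ratio test, |a_{n+1}/a_n| = [(5(n+1) + 5)/(5n + 5)] · 7·81/10 → 567/10.
Convergence for |w − 4| · 567/10 < 1, i.e. |w − 4| < 10/567. So R = 10/567.

R = 10/567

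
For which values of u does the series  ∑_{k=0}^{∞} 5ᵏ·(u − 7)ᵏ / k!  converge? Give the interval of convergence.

(−∞, ∞)

Apply the ratio test: |a_{k+1}| / |a_k| = 5 · 1/(k+1), which tends to 0 as k → ∞.
The limit is 0, so the series converges for all u; R = ∞.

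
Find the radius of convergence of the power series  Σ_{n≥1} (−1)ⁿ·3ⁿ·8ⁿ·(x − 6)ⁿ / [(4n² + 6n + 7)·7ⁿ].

R = 7/24

The ratio of consecutive coefficients is [(4n² + 6n + 7)/(4(n+1)² + 6(n+1) + 7)] · 3·8/7 → 24/7.
Convergence for |x − 6| · 24/7 < 1, i.e. |x − 6| < 7/24. So R = 7/24.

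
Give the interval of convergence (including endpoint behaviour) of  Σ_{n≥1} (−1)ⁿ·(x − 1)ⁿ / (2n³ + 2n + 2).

The ratio of consecutive coefficients is (2n³ + 2n + 2)/(2(n+1)³ + 2(n+1) + 2) → 1.
Hence R = 1.
Endpoint x = 2: absolute convergence follows by limit comparison with Σ 1/n³.
Endpoint x = 0: absolute convergence follows by limit comparison with Σ 1/n³.

[0, 2]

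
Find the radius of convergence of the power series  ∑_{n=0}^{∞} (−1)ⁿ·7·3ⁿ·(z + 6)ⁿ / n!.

R = ∞

Ratio test: |a_{n+1}/a_n| = 7/7 · 3 · 1/(n+1) → 0 as n → ∞.
The ratio tends to 0 regardless of z, hence R = ∞.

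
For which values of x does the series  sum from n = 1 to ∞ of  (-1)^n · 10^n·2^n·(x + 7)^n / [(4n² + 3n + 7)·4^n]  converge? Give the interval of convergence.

[-36/5, -34/5]

Apply the ratio test: |a_{n+1}| / |a_n| = [(4n² + 3n + 7)/(4(n+1)² + 3(n+1) + 7)] · 10·2/4, which tends to 5 as n → ∞.
The series converges when 5 · |x + 7| < 1, giving R = 1/5.
Check x = -34/5: absolute convergence follows by limit comparison with Σ 1/n².
Endpoint x = -36/5: the terms are on the order of 1/n², so the series converges absolutely by comparison with the p-series (p = 2 > 1).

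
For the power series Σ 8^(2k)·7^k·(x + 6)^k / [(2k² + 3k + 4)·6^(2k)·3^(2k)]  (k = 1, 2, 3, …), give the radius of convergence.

By the ratio test, |a_{k+1}/a_k| = [(2k² + 3k + 4)/(2(k+1)² + 3(k+1) + 4)] · 64·7/(36·9) → 112/81.
Convergence for |x + 6| · 112/81 < 1, i.e. |x + 6| < 81/112. So R = 81/112.

R = 81/112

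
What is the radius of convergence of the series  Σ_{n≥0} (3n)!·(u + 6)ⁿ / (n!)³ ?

Apply the ratio test: |a_{n+1}| / |a_n| = (3n+1)·(3n+2)·(3n+3)/(n+1)³, which tends to 27 as n → ∞.
Thus R = 1/(27) = 1/27.

R = 1/27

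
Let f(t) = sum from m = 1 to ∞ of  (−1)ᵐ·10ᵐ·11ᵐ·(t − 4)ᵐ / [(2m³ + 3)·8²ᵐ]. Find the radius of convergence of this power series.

R = 32/55

Ratio test: |a_{m+1}/a_m| = [(2m³ + 3)/(2(m+1)³ + 3)] · 10·11/64 → 55/32 as m → ∞.
Hence the series converges for |t − 4| < 1/(55/32) = 32/55, so the radius of convergence is 32/55.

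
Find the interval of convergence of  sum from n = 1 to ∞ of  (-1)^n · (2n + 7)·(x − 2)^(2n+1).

(1, 3)

Ratio test: |a_{n+1}/a_n| = (2(n+1) + 7)/(2n + 7) → 1 as n → ∞.
Successive powers of (x − 2) differ by 2, so the series converges when |x − 2|² · 1 < 1, i.e. |x − 2| < √(1) = 1. So R = 1.
Endpoint x = 3: the n-th term does not approach 0; divergence by the term test.
Endpoint x = 1: the n-th term does not approach 0; divergence by the term test.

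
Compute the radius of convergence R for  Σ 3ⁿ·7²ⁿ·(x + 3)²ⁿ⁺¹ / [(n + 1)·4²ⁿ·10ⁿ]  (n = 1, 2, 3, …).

R = 4√30/21

By the ratio test, |a_{n+1}/a_n| = [(n + 1)/((n+1) + 1)] · 3·49/(16·10) → 147/160.
Since the exponent of (x + 3) increases by 2 each term, convergence requires |x + 3|² < 160/147, hence R = 4√30/21.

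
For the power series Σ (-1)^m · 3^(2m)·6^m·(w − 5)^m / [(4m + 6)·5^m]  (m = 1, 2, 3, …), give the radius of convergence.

R = 5/54

Ratio test: |a_{m+1}/a_m| = [(4m + 6)/(4(m+1) + 6)] · 9·6/5 → 54/5 as m → ∞.
Thus R = 1/(54/5) = 5/54.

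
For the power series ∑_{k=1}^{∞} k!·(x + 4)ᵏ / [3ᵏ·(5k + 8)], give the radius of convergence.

Ratio test: |a_{k+1}/a_k| = (k+1) · 1/3 · (5k + 8)/(5(k+1) + 8) → ∞ as k → ∞.
The ratio grows without bound, so the series diverges whenever (x + 4) ≠ 0; it converges only at x = -4. R = 0.

R = 0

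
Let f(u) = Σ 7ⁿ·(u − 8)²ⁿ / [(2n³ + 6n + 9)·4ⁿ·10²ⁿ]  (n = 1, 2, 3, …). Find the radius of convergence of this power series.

R = 20√7/7

Apply the ratio test: |a_{n+1}| / |a_n| = [(2n³ + 6n + 9)/(2(n+1)³ + 6(n+1) + 9)] · 7/(4·100), which tends to 7/400 as n → ∞.
Since the exponent of (u − 8) increases by 2 each term, convergence requires |u − 8|² < 400/7, hence R = 20√7/7.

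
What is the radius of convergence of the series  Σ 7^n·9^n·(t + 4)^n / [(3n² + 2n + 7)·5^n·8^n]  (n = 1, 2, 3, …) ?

R = 40/63

The ratio of consecutive coefficients is [(3n² + 2n + 7)/(3(n+1)² + 2(n+1) + 7)] · 7·9/(5·8) → 63/40.
The series converges when 63/40 · |t + 4| < 1, giving R = 40/63.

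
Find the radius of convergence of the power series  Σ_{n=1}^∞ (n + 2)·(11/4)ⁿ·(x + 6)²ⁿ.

Ratio test: |a_{n+1}/a_n| = [((n+1) + 2)/(n + 2)] · 11/4 → 11/4 as n → ∞.
Successive powers of (x + 6) differ by 2, so the series converges when |x + 6|² · 11/4 < 1, i.e. |x + 6| < √(4/11). So R = 2√11/11.

R = 2√11/11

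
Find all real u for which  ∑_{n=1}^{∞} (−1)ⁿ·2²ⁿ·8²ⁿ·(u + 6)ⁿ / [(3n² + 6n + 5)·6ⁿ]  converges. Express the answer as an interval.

Apply the ratio test: |a_{n+1}| / |a_n| = [(3n² + 6n + 5)/(3(n+1)² + 6(n+1) + 5)] · 4·64/6, which tends to 128/3 as n → ∞.
The series converges when 128/3 · |u + 6| < 1, giving R = 3/128.
Check u = -765/128: the terms are on the order of 1/n², so the series converges absolutely by comparison with the p-series (p = 2 > 1).
When u = -771/128, the terms are on the order of 1/n², so the series converges absolutely by comparison with the p-series (p = 2 > 1).

[-771/128, -765/128]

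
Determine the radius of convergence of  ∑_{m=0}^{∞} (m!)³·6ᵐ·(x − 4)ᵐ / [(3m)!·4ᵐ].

R = 18

Apply the ratio test: |a_{m+1}| / |a_m| = (m+1)³/[(3m+1)·(3m+2)·(3m+3)] · 6/4, which tends to 1/18 as m → ∞.
Thus R = 1/(1/18) = 18.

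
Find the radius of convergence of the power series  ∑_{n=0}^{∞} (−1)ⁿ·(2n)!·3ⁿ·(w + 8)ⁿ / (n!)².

Ratio test: |a_{n+1}/a_n| = (2n+1)·(2n+2)/(n+1)² · 3 → 12 as n → ∞.
Thus R = 1/(12) = 1/12.

R = 1/12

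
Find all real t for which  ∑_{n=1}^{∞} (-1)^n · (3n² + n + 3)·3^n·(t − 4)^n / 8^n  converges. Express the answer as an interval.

The ratio of consecutive coefficients is [(3(n+1)² + (n+1) + 3)/(3n² + n + 3)] · 3/8 → 3/8.
Convergence for |t − 4| · 3/8 < 1, i.e. |t − 4| < 8/3. So R = 8/3.
Endpoint t = 20/3: the terms do not tend to 0, so the series diverges.
Endpoint t = 4/3: the terms do not tend to 0, so the series diverges.

(4/3, 20/3)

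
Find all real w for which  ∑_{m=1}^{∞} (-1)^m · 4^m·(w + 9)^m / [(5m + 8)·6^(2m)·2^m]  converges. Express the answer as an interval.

(-27, 9]

By the ratio test, |a_{m+1}/a_m| = [(5m + 8)/(5(m+1) + 8)] · 4/(36·2) → 1/18.
Hence the series converges for |w + 9| < 1/(1/18) = 18, so the radius of convergence is 18.
Endpoint w = 9: convergence follows from the alternating series test (terms decrease monotonically to 0).
At w = -27: comparison with the harmonic series Σ 1/m shows the series diverges.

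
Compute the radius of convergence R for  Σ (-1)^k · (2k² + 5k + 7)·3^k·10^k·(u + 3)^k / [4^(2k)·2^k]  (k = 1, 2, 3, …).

By the ratio test, |a_{k+1}/a_k| = [(2(k+1)² + 5(k+1) + 7)/(2k² + 5k + 7)] · 3·10/(16·2) → 15/16.
Convergence for |u + 3| · 15/16 < 1, i.e. |u + 3| < 16/15. So R = 16/15.

R = 16/15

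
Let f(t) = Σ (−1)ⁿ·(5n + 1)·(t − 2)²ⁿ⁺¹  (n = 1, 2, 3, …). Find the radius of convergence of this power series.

R = 1

The ratio of consecutive coefficients is (5(n+1) + 1)/(5n + 1) → 1.
Successive powers of (t − 2) differ by 2, so the series converges when |t − 2|² · 1 < 1, i.e. |t − 2| < √(1) = 1. So R = 1.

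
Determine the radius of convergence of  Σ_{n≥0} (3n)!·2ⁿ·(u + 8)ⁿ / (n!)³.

R = 1/54

The ratio of consecutive coefficients is (3n+1)·(3n+2)·(3n+3)/(n+1)³ · 2 → 54.
Hence the series converges for |u + 8| < 1/(54) = 1/54, so the radius of convergence is 1/54.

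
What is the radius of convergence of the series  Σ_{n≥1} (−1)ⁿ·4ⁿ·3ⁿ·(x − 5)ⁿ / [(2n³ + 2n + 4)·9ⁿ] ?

The ratio of consecutive coefficients is [(2n³ + 2n + 4)/(2(n+1)³ + 2(n+1) + 4)] · 4·3/9 → 4/3.
Thus R = 1/(4/3) = 3/4.

R = 3/4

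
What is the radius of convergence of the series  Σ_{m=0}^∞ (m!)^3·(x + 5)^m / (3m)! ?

R = 27

Ratio test: |a_{m+1}/a_m| = (m+1)³/[(3m+1)·(3m+2)·(3m+3)] → 1/27 as m → ∞.
Convergence for |x + 5| · 1/27 < 1, i.e. |x + 5| < 27. So R = 27.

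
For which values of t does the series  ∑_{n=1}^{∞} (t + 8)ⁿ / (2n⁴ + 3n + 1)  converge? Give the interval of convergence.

[-9, -7]

Apply the ratio test: |a_{n+1}| / |a_n| = (2n⁴ + 3n + 1)/(2(n+1)⁴ + 3(n+1) + 1), which tends to 1 as n → ∞.
So the series converges when |t + 8| < 1 and diverges when |t + 8| > 1; R = 1.
Endpoint t = -7: the terms are on the order of 1/n⁴, so the series converges absolutely by comparison with the p-series (p = 4 > 1).
At t = -9: the terms are on the order of 1/n⁴, so the series converges absolutely by comparison with the p-series (p = 4 > 1).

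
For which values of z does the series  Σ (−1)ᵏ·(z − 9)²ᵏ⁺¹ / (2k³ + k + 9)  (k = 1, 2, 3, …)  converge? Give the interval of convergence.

Ratio test: |a_{k+1}/a_k| = (2k³ + k + 9)/(2(k+1)³ + (k+1) + 9) → 1 as k → ∞.
Since the exponent of (z − 9) increases by 2 each term, convergence requires |z − 9|² < 1, hence R = 1.
At z = 10: absolute convergence follows by limit comparison with Σ 1/k³.
Endpoint z = 8: absolute convergence follows by limit comparison with Σ 1/k³.

[8, 10]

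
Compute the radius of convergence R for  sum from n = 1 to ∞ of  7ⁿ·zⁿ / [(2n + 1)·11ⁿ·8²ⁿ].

R = 704/7

By the ratio test, |a_{n+1}/a_n| = [(2n + 1)/(2(n+1) + 1)] · 7/(11·64) → 7/704.
Thus R = 1/(7/704) = 704/7.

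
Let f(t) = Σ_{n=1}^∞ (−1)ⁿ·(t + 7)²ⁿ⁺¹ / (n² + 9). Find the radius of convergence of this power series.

By the ratio test, |a_{n+1}/a_n| = (n² + 9)/((n+1)² + 9) → 1.
Writing y = (t + 7)², the series in y has radius 1, so |t + 7| < √(1) = 1 and R = 1.

R = 1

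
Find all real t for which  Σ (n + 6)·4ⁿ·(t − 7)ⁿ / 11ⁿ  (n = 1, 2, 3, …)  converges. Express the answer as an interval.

The ratio of consecutive coefficients is [((n+1) + 6)/(n + 6)] · 4/11 → 4/11.
The series converges when 4/11 · |t − 7| < 1, giving R = 11/4.
At t = 39/4: the n-th term does not approach 0; divergence by the term test.
At t = 17/4: the terms have absolute value of order n, which does not tend to 0, so the series diverges by the divergence test.

(17/4, 39/4)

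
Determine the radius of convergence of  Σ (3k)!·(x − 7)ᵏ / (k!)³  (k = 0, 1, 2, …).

Ratio test: |a_{k+1}/a_k| = (3k+1)·(3k+2)·(3k+3)/(k+1)³ → 27 as k → ∞.
Convergence for |x − 7| · 27 < 1, i.e. |x − 7| < 1/27. So R = 1/27.

R = 1/27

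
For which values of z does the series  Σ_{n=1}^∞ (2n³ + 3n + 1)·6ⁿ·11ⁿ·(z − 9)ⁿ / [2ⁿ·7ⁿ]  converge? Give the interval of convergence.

Apply the ratio test: |a_{n+1}| / |a_n| = [(2(n+1)³ + 3(n+1) + 1)/(2n³ + 3n + 1)] · 6·11/(2·7), which tends to 33/7 as n → ∞.
Convergence for |z − 9| · 33/7 < 1, i.e. |z − 9| < 7/33. So R = 7/33.
When z = 304/33, the n-th term does not approach 0; divergence by the term test.
Check z = 290/33: the terms have absolute value of order n³, which does not tend to 0, so the series diverges by the divergence test.

(290/33, 304/33)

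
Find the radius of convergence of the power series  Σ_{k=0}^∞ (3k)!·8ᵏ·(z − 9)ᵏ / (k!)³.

R = 1/216

By the ratio test, |a_{k+1}/a_k| = (3k+1)·(3k+2)·(3k+3)/(k+1)³ · 8 → 216.
The series converges when 216 · |z − 9| < 1, giving R = 1/216.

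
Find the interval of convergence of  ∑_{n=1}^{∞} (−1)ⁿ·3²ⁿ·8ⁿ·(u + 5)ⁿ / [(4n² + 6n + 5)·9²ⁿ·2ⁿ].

[-29/4, -11/4]

Apply the ratio test: |a_{n+1}| / |a_n| = [(4n² + 6n + 5)/(4(n+1)² + 6(n+1) + 5)] · 9·8/(81·2), which tends to 4/9 as n → ∞.
Thus R = 1/(4/9) = 9/4.
Endpoint u = -11/4: absolute convergence follows by limit comparison with Σ 1/n².
Endpoint u = -29/4: the series is dominated by a constant times Σ 1/n², which converges (p = 2 > 1).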